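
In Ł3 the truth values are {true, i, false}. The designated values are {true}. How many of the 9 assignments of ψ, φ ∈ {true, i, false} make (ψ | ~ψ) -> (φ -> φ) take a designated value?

9

Of the 9 assignments, 9 give a value in {true}.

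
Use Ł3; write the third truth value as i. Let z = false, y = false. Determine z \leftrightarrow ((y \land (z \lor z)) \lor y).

true

z \lor z = false \lor false = false
y \land (z \lor z) = false \land false = false
(y \land (z \lor z)) \lor y = false \lor false = false
z \leftrightarrow ((y \land (z \lor z)) \lor y) = false \leftrightarrow false = true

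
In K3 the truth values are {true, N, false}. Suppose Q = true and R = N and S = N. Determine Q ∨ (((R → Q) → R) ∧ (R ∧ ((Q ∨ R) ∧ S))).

true

R → Q = N → true = true
(R → Q) → R = true → N = N
Q ∨ R = true ∨ N = true
(Q ∨ R) ∧ S = true ∧ N = N
R ∧ ((Q ∨ R) ∧ S) = N ∧ N = N
((R → Q) → R) ∧ (R ∧ ((Q ∨ R) ∧ S)) = N ∧ N = N
Q ∨ (((R → Q) → R) ∧ (R ∧ ((Q ∨ R) ∧ S))) = true ∨ N = true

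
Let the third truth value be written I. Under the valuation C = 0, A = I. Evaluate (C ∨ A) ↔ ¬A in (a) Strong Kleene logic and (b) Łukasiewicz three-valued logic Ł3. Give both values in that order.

In Strong Kleene logic: C ∨ A = 0 ∨ I = I
¬A = ¬I = I
(C ∨ A) ↔ ¬A = I ↔ I = I
In Łukasiewicz three-valued logic Ł3: C ∨ A = 0 ∨ I = I
¬A = ¬I = I
(C ∨ A) ↔ ¬A = I ↔ I = 1  [1 − |½−½|]
They differ because Strong Kleene logic and Łukasiewicz three-valued logic Ł3 treat I differently under implication.

I; 1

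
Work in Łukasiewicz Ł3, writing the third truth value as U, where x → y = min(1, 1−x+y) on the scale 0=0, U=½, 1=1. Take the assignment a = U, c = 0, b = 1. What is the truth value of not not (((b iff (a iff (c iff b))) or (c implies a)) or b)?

1

c iff b = 0 iff 1 = 0
a iff (c iff b) = U iff 0 = U
b iff (a iff (c iff b)) = 1 iff U = U
c implies a = 0 implies U = 1
(b iff (a iff (c iff b))) or (c implies a) = U or 1 = 1
((b iff (a iff (c iff b))) or (c implies a)) or b = 1 or 1 = 1
not (((b iff (a iff (c iff b))) or (c implies a)) or b) = not 1 = 0
not not (((b iff (a iff (c iff b))) or (c implies a)) or b) = not 0 = 1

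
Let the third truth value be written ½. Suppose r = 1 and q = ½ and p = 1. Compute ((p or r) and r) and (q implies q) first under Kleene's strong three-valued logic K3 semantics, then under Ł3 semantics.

In Kleene's strong three-valued logic K3: p or r = 1 or 1 = 1
(p or r) and r = 1 and 1 = 1
q implies q = ½ implies ½ = ½  [not ½ or ½]
((p or r) and r) and (q implies q) = 1 and ½ = ½
In Ł3: p or r = 1 or 1 = 1
(p or r) and r = 1 and 1 = 1
q implies q = ½ implies ½ = 1  [min(1, 1−½+½)]
((p or r) and r) and (q implies q) = 1 and 1 = 1
They differ because Kleene's strong three-valued logic K3 and Ł3 treat ½ differently under implication.

½; 1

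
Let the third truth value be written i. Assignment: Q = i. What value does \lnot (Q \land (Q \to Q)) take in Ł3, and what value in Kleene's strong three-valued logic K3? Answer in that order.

In Ł3: Q \to Q = i \to i = true  [min(1, 1−½+½)]
Q \land (Q \to Q) = i \land true = i
\lnot (Q \land (Q \to Q)) = \lnot i = i
In Kleene's strong three-valued logic K3: Q \to Q = i \to i = i  [\lnot i \lor i]
Q \land (Q \to Q) = i \land i = i
\lnot (Q \land (Q \to Q)) = \lnot i = i

i; i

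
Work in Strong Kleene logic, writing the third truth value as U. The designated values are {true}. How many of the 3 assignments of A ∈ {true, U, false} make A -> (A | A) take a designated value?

2

A=true: true ✓
A=U: U ·
A=false: true ✓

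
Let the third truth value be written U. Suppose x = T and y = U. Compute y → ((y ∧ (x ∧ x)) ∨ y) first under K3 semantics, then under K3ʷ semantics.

In K3: x ∧ x = T ∧ T = T
y ∧ (x ∧ x) = U ∧ T = U
(y ∧ (x ∧ x)) ∨ y = U ∨ U = U
y → ((y ∧ (x ∧ x)) ∨ y) = U → U = U  [¬U ∨ U]
In K3ʷ: x ∧ x = T ∧ T = T
y ∧ (x ∧ x) = U ∧ T = U
(y ∧ (x ∧ x)) ∨ y = U ∨ U = U
y → ((y ∧ (x ∧ x)) ∨ y) = U → U = U  [any arg is the third value ⇒ result is the third value]

U; U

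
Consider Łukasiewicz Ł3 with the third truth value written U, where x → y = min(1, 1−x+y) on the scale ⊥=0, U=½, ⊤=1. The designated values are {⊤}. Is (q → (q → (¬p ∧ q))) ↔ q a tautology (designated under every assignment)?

No

Countermodel: q=⊤, p=⊤ gives ⊥, which is not designated.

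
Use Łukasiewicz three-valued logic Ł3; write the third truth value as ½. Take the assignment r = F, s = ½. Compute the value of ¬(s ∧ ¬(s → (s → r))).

s → r = ½ → F = ½  [min(1, 1−½+0)]
s → (s → r) = ½ → ½ = T
¬(s → (s → r)) = ¬T = F
s ∧ ¬(s → (s → r)) = ½ ∧ F = F
¬(s ∧ ¬(s → (s → r))) = ¬F = T

T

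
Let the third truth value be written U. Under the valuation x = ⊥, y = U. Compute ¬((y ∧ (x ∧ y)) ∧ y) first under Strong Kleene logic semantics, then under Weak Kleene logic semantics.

In Strong Kleene logic: x ∧ y = ⊥ ∧ U = ⊥
y ∧ (x ∧ y) = U ∧ ⊥ = ⊥
(y ∧ (x ∧ y)) ∧ y = ⊥ ∧ U = ⊥
¬((y ∧ (x ∧ y)) ∧ y) = ¬⊥ = ⊤
In Weak Kleene logic: x ∧ y = ⊥ ∧ U = U
y ∧ (x ∧ y) = U ∧ U = U
(y ∧ (x ∧ y)) ∧ y = U ∧ U = U
¬((y ∧ (x ∧ y)) ∧ y) = ¬U = U
They differ because Strong Kleene logic and Weak Kleene logic treat U differently under the binary connectives.

⊤; U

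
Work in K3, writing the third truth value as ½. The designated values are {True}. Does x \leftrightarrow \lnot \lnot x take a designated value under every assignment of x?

Countermodel: x=½ gives ½, which is not designated.

No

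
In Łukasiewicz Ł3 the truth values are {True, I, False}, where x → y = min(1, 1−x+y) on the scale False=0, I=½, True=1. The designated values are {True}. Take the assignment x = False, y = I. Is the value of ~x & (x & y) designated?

~x = ~False = True
x & y = False & I = False
~x & (x & y) = True & False = False
False ∉ {True}.

No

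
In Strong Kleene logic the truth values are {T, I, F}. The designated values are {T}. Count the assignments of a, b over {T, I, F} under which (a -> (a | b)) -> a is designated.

3

Designated under: (a=T, b=T); (a=T, b=I); (a=T, b=F).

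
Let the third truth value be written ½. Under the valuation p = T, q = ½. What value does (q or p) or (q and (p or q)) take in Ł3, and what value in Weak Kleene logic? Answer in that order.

T; ½

In Ł3: q or p = ½ or T = T
p or q = T or ½ = T
q and (p or q) = ½ and T = ½
(q or p) or (q and (p or q)) = T or ½ = T
In Weak Kleene logic: q or p = ½ or T = ½
p or q = T or ½ = ½
q and (p or q) = ½ and ½ = ½
(q or p) or (q and (p or q)) = ½ or ½ = ½
They differ because Ł3 and Weak Kleene logic treat ½ differently under the binary connectives.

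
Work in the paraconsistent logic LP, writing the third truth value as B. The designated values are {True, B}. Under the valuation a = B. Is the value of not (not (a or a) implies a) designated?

Yes

a or a = B or B = B
not (a or a) = not B = B
not (a or a) implies a = B implies B = B
not (not (a or a) implies a) = not B = B
B ∈ {True, B}.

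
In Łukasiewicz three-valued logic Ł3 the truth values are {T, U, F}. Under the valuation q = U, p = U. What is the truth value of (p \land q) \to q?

T

p \land q = U \land U = U
(p \land q) \to q = U \to U = T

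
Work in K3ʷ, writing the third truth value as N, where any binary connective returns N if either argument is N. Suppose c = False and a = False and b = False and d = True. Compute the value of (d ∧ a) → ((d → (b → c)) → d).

True

d ∧ a = True ∧ False = False
b → c = False → False = True
d → (b → c) = True → True = True
(d → (b → c)) → d = True → True = True
(d ∧ a) → ((d → (b → c)) → d) = False → True = True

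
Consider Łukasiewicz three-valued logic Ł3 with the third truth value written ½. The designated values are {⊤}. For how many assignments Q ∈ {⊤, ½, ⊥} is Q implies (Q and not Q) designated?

2

Q=⊤: ⊥ ·
Q=½: ⊤ ✓
Q=⊥: ⊤ ✓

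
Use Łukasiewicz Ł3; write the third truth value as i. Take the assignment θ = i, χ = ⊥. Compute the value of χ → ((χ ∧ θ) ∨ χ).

⊤

χ ∧ θ = ⊥ ∧ i = ⊥
(χ ∧ θ) ∨ χ = ⊥ ∨ ⊥ = ⊥
χ → ((χ ∧ θ) ∨ χ) = ⊥ → ⊥ = ⊤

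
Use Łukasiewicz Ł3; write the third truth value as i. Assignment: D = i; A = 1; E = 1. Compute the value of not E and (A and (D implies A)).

not E = not 1 = 0
D implies A = i implies 1 = 1  [min(1, 1−½+1)]
A and (D implies A) = 1 and 1 = 1
not E and (A and (D implies A)) = 0 and 1 = 0

0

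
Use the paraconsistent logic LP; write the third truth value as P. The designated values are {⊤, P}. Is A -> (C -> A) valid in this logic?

Yes

Every assignment of A, C over {⊤, P, ⊥} gives a value in {⊤, P}.
In particular, with A=P, C=P: A -> (C -> A) = P.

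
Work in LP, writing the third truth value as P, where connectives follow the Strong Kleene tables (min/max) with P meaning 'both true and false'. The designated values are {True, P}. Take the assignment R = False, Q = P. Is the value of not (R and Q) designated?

R and Q = False and P = False
not (R and Q) = not False = True
True ∈ {True, P}.

Yes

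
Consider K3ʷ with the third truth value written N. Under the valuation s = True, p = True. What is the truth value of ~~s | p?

True

~s = ~True = False
~~s = ~False = True
~~s | p = True | True = True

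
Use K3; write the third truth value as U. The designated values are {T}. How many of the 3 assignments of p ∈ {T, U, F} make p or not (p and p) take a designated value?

2

p=T: T ✓
p=U: U ·
p=F: T ✓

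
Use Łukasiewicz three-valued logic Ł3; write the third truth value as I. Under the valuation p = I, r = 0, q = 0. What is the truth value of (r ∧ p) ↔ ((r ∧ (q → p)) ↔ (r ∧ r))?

0

r ∧ p = 0 ∧ I = 0
q → p = 0 → I = 1  [min(1, 1−0+½)]
r ∧ (q → p) = 0 ∧ 1 = 0
r ∧ r = 0 ∧ 0 = 0
(r ∧ (q → p)) ↔ (r ∧ r) = 0 ↔ 0 = 1
(r ∧ p) ↔ ((r ∧ (q → p)) ↔ (r ∧ r)) = 0 ↔ 1 = 0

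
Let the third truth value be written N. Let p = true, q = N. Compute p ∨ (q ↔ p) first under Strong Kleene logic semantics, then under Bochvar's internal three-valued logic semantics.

In Strong Kleene logic: q ↔ p = N ↔ true = N
p ∨ (q ↔ p) = true ∨ N = true
In Bochvar's internal three-valued logic: q ↔ p = N ↔ true = N
p ∨ (q ↔ p) = true ∨ N = N
They differ because Strong Kleene logic and Bochvar's internal three-valued logic treat N differently under the binary connectives.

true; N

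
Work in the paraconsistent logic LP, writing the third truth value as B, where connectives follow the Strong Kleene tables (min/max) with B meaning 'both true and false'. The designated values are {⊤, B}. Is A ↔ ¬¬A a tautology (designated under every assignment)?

Yes

Every assignment of A over {⊤, B, ⊥} gives a value in {⊤, B}.
In particular, with A=B: A ↔ ¬¬A = B.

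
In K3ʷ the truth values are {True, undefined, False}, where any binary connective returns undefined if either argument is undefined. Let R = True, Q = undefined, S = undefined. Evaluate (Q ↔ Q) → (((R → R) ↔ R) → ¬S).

Q ↔ Q = undefined ↔ undefined = undefined
R → R = True → True = True
(R → R) ↔ R = True ↔ True = True
¬S = ¬undefined = undefined
((R → R) ↔ R) → ¬S = True → undefined = undefined  [any arg is the third value ⇒ result is the third value]
(Q ↔ Q) → (((R → R) ↔ R) → ¬S) = undefined → undefined = undefined

undefined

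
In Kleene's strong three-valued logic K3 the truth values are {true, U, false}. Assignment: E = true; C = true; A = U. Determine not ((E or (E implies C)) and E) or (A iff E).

U

E implies C = true implies true = true
E or (E implies C) = true or true = true
(E or (E implies C)) and E = true and true = true
not ((E or (E implies C)) and E) = not true = false
A iff E = U iff true = U
not ((E or (E implies C)) and E) or (A iff E) = false or U = U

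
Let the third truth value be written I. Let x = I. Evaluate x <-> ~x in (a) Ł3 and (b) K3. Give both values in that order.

In Ł3: ~x = ~I = I
x <-> ~x = I <-> I = True  [1 − |½−½|]
In K3: ~x = ~I = I
x <-> ~x = I <-> I = I
They differ because Ł3 and K3 treat I differently under implication.

True; I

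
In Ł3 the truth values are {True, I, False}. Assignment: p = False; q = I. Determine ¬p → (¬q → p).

¬p = ¬False = True
¬q = ¬I = I
¬q → p = I → False = I  [min(1, 1−½+0)]
¬p → (¬q → p) = True → I = I

I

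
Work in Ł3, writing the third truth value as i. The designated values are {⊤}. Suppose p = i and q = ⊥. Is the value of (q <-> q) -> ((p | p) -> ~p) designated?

q <-> q = ⊥ <-> ⊥ = ⊤
p | p = i | i = i
~p = ~i = i
(p | p) -> ~p = i -> i = ⊤
(q <-> q) -> ((p | p) -> ~p) = ⊤ -> ⊤ = ⊤
⊤ ∈ {⊤}.

Yes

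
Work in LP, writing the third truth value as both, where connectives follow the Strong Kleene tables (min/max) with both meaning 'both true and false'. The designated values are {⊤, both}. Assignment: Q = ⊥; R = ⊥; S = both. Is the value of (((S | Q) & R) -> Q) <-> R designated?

S | Q = both | ⊥ = both
(S | Q) & R = both & ⊥ = ⊥
((S | Q) & R) -> Q = ⊥ -> ⊥ = ⊤
(((S | Q) & R) -> Q) <-> R = ⊤ <-> ⊥ = ⊥
⊥ ∉ {⊤, both}.

No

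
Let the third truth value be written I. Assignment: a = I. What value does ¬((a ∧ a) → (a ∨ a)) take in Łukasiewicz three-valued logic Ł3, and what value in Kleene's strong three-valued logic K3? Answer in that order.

In Łukasiewicz three-valued logic Ł3: a ∧ a = I ∧ I = I
a ∨ a = I ∨ I = I
(a ∧ a) → (a ∨ a) = I → I = 1  [min(1, 1−½+½)]
¬((a ∧ a) → (a ∨ a)) = ¬1 = 0
In Kleene's strong three-valued logic K3: a ∧ a = I ∧ I = I
a ∨ a = I ∨ I = I
(a ∧ a) → (a ∨ a) = I → I = I  [¬I ∨ I]
¬((a ∧ a) → (a ∨ a)) = ¬I = I
They differ because Łukasiewicz three-valued logic Ł3 and Kleene's strong three-valued logic K3 treat I differently under implication.

0; I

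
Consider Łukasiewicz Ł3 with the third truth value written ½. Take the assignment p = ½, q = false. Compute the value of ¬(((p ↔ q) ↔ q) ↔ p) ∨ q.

p ↔ q = ½ ↔ false = ½  [1 − |½−0|]
(p ↔ q) ↔ q = ½ ↔ false = ½
((p ↔ q) ↔ q) ↔ p = ½ ↔ ½ = true
¬(((p ↔ q) ↔ q) ↔ p) = ¬true = false
¬(((p ↔ q) ↔ q) ↔ p) ∨ q = false ∨ false = false

false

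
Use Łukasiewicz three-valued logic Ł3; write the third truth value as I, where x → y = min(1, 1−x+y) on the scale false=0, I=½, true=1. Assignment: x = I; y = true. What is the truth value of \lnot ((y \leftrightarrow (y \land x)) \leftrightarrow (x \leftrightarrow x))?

I

y \land x = true \land I = I
y \leftrightarrow (y \land x) = true \leftrightarrow I = I  [1 − |1−½|]
x \leftrightarrow x = I \leftrightarrow I = true
(y \leftrightarrow (y \land x)) \leftrightarrow (x \leftrightarrow x) = I \leftrightarrow true = I
\lnot ((y \leftrightarrow (y \land x)) \leftrightarrow (x \leftrightarrow x)) = \lnot I = I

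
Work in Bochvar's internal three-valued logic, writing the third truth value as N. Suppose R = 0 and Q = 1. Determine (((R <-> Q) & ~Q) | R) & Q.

R <-> Q = 0 <-> 1 = 0
~Q = ~1 = 0
(R <-> Q) & ~Q = 0 & 0 = 0
((R <-> Q) & ~Q) | R = 0 | 0 = 0
(((R <-> Q) & ~Q) | R) & Q = 0 & 1 = 0

0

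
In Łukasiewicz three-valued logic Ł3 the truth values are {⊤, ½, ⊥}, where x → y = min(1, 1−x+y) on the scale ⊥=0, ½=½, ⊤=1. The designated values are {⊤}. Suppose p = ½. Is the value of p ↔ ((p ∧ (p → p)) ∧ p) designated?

p → p = ½ → ½ = ⊤
p ∧ (p → p) = ½ ∧ ⊤ = ½
(p ∧ (p → p)) ∧ p = ½ ∧ ½ = ½
p ↔ ((p ∧ (p → p)) ∧ p) = ½ ↔ ½ = ⊤
⊤ ∈ {⊤}.

Yes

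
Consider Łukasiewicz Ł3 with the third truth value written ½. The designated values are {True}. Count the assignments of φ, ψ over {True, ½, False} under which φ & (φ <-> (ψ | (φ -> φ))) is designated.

3

Designated under: (φ=True, ψ=True); (φ=True, ψ=½); (φ=True, ψ=False).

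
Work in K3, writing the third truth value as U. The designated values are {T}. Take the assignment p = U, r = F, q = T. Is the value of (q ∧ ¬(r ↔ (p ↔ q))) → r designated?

No

p ↔ q = U ↔ T = U
r ↔ (p ↔ q) = F ↔ U = U
¬(r ↔ (p ↔ q)) = ¬U = U
q ∧ ¬(r ↔ (p ↔ q)) = T ∧ U = U
(q ∧ ¬(r ↔ (p ↔ q))) → r = U → F = U  [¬U ∨ F]
U ∉ {T}.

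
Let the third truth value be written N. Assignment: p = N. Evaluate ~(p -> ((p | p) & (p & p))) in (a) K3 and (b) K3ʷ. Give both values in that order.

N; N

In K3: p | p = N | N = N
p & p = N & N = N
(p | p) & (p & p) = N & N = N
p -> ((p | p) & (p & p)) = N -> N = N  [~N | N]
~(p -> ((p | p) & (p & p))) = ~N = N
In K3ʷ: p | p = N | N = N
p & p = N & N = N
(p | p) & (p & p) = N & N = N
p -> ((p | p) & (p & p)) = N -> N = N  [any arg is the third value ⇒ result is the third value]
~(p -> ((p | p) & (p & p))) = ~N = N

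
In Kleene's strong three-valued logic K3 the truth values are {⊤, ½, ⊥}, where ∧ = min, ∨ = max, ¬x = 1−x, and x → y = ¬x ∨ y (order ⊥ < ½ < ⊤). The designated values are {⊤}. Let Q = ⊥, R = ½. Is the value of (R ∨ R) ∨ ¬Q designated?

Yes

R ∨ R = ½ ∨ ½ = ½
¬Q = ¬⊥ = ⊤
(R ∨ R) ∨ ¬Q = ½ ∨ ⊤ = ⊤
⊤ ∈ {⊤}.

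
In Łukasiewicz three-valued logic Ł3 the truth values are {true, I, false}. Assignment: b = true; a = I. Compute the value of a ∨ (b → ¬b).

I

¬b = ¬true = false
b → ¬b = true → false = false
a ∨ (b → ¬b) = I ∨ false = I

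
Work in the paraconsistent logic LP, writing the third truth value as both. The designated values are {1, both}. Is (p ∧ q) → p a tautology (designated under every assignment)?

Yes

Every assignment of p, q over {1, both, 0} gives a value in {1, both}.
In particular, with p=both, q=both: (p ∧ q) → p = both.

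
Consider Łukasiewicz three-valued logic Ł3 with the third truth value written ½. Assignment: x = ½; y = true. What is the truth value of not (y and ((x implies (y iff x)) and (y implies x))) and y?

½

y iff x = true iff ½ = ½  [1 − |1−½|]
x implies (y iff x) = ½ implies ½ = true
y implies x = true implies ½ = ½
(x implies (y iff x)) and (y implies x) = true and ½ = ½
y and ((x implies (y iff x)) and (y implies x)) = true and ½ = ½
not (y and ((x implies (y iff x)) and (y implies x))) = not ½ = ½
not (y and ((x implies (y iff x)) and (y implies x))) and y = ½ and true = ½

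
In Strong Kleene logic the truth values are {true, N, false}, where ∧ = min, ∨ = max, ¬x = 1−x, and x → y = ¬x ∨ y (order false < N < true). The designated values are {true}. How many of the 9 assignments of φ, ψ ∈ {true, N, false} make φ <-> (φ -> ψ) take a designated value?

Designated under: (φ=true, ψ=true).

1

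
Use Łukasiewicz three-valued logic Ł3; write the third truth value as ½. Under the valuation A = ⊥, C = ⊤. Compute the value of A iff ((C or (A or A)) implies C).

A or A = ⊥ or ⊥ = ⊥
C or (A or A) = ⊤ or ⊥ = ⊤
(C or (A or A)) implies C = ⊤ implies ⊤ = ⊤
A iff ((C or (A or A)) implies C) = ⊥ iff ⊤ = ⊥

⊥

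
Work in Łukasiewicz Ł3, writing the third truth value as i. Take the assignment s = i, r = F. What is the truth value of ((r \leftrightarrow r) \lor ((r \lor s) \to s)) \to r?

F

r \leftrightarrow r = F \leftrightarrow F = T
r \lor s = F \lor i = i
(r \lor s) \to s = i \to i = T  [min(1, 1−½+½)]
(r \leftrightarrow r) \lor ((r \lor s) \to s) = T \lor T = T
((r \leftrightarrow r) \lor ((r \lor s) \to s)) \to r = T \to F = F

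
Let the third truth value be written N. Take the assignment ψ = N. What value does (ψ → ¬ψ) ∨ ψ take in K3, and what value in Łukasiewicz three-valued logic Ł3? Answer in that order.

In K3: ¬ψ = ¬N = N
ψ → ¬ψ = N → N = N
(ψ → ¬ψ) ∨ ψ = N ∨ N = N
In Łukasiewicz three-valued logic Ł3: ¬ψ = ¬N = N
ψ → ¬ψ = N → N = ⊤  [min(1, 1−½+½)]
(ψ → ¬ψ) ∨ ψ = ⊤ ∨ N = ⊤
They differ because K3 and Łukasiewicz three-valued logic Ł3 treat N differently under implication.

N; ⊤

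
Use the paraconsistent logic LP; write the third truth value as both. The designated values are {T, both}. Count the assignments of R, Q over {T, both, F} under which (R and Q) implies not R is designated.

8

Of the 9 assignments, 8 give a value in {T, both}.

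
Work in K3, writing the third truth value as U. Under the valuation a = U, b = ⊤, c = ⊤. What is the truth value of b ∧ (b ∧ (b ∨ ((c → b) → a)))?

c → b = ⊤ → ⊤ = ⊤
(c → b) → a = ⊤ → U = U
b ∨ ((c → b) → a) = ⊤ ∨ U = ⊤
b ∧ (b ∨ ((c → b) → a)) = ⊤ ∧ ⊤ = ⊤
b ∧ (b ∧ (b ∨ ((c → b) → a))) = ⊤ ∧ ⊤ = ⊤

⊤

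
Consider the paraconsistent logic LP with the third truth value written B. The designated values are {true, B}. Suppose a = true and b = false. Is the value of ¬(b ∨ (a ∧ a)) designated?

a ∧ a = true ∧ true = true
b ∨ (a ∧ a) = false ∨ true = true
¬(b ∨ (a ∧ a)) = ¬true = false
false ∉ {true, B}.

No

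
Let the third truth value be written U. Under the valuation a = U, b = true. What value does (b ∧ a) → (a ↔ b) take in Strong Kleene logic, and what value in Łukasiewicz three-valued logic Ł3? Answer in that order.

U; true

In Strong Kleene logic: b ∧ a = true ∧ U = U
a ↔ b = U ↔ true = U
(b ∧ a) → (a ↔ b) = U → U = U
In Łukasiewicz three-valued logic Ł3: b ∧ a = true ∧ U = U
a ↔ b = U ↔ true = U  [1 − |½−1|]
(b ∧ a) → (a ↔ b) = U → U = true
They differ because Strong Kleene logic and Łukasiewicz three-valued logic Ł3 treat U differently under implication.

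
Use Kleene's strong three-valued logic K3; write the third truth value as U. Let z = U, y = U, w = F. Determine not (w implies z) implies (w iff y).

w implies z = F implies U = T  [not F or U]
not (w implies z) = not T = F
w iff y = F iff U = U
not (w implies z) implies (w iff y) = F implies U = T

T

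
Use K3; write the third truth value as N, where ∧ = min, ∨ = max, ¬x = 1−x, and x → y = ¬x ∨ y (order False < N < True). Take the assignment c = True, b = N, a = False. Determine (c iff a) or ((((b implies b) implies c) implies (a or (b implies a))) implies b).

c iff a = True iff False = False
b implies b = N implies N = N  [not N or N]
(b implies b) implies c = N implies True = True
b implies a = N implies False = N
a or (b implies a) = False or N = N
((b implies b) implies c) implies (a or (b implies a)) = True implies N = N
(((b implies b) implies c) implies (a or (b implies a))) implies b = N implies N = N
(c iff a) or ((((b implies b) implies c) implies (a or (b implies a))) implies b) = False or N = N

N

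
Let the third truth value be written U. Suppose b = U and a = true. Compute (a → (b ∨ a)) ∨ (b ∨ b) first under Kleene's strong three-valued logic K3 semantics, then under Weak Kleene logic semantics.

true; U

In Kleene's strong three-valued logic K3: b ∨ a = U ∨ true = true
a → (b ∨ a) = true → true = true
b ∨ b = U ∨ U = U
(a → (b ∨ a)) ∨ (b ∨ b) = true ∨ U = true
In Weak Kleene logic: b ∨ a = U ∨ true = U
a → (b ∨ a) = true → U = U  [any arg is the third value ⇒ result is the third value]
b ∨ b = U ∨ U = U
(a → (b ∨ a)) ∨ (b ∨ b) = U ∨ U = U
They differ because Kleene's strong three-valued logic K3 and Weak Kleene logic treat U differently under the binary connectives.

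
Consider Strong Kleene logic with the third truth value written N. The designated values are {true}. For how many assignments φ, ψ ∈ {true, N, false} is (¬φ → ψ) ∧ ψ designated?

3

Designated under: (φ=true, ψ=true); (φ=N, ψ=true); (φ=false, ψ=true).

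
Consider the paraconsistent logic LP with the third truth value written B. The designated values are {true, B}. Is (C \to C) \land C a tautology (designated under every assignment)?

Countermodel: C=false gives false, which is not designated.

No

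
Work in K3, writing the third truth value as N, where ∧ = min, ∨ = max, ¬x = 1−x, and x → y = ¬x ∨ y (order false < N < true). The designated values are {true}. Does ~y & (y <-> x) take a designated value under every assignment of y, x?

Countermodel: y=true, x=true gives false, which is not designated.

No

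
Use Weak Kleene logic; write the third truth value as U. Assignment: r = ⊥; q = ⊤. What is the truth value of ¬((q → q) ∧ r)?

q → q = ⊤ → ⊤ = ⊤
(q → q) ∧ r = ⊤ ∧ ⊥ = ⊥
¬((q → q) ∧ r) = ¬⊥ = ⊤

⊤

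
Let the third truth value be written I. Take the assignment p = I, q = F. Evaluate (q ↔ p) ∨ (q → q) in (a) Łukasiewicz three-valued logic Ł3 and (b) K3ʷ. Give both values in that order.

T; I

In Łukasiewicz three-valued logic Ł3: q ↔ p = F ↔ I = I  [1 − |0−½|]
q → q = F → F = T
(q ↔ p) ∨ (q → q) = I ∨ T = T
In K3ʷ: q ↔ p = F ↔ I = I
q → q = F → F = T
(q ↔ p) ∨ (q → q) = I ∨ T = I
They differ because Łukasiewicz three-valued logic Ł3 and K3ʷ treat I differently under the binary connectives.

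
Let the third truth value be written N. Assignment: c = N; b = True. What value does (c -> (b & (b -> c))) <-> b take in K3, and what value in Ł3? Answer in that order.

In K3: b -> c = True -> N = N  [~True | N]
b & (b -> c) = True & N = N
c -> (b & (b -> c)) = N -> N = N
(c -> (b & (b -> c))) <-> b = N <-> True = N
In Ł3: b -> c = True -> N = N
b & (b -> c) = True & N = N
c -> (b & (b -> c)) = N -> N = True
(c -> (b & (b -> c))) <-> b = True <-> True = True
They differ because K3 and Ł3 treat N differently under implication.

N; True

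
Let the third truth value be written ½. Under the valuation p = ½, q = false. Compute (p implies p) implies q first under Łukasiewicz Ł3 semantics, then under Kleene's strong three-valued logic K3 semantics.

false; ½

In Łukasiewicz Ł3: p implies p = ½ implies ½ = true  [min(1, 1−½+½)]
(p implies p) implies q = true implies false = false
In Kleene's strong three-valued logic K3: p implies p = ½ implies ½ = ½
(p implies p) implies q = ½ implies false = ½
They differ because Łukasiewicz Ł3 and Kleene's strong three-valued logic K3 treat ½ differently under implication.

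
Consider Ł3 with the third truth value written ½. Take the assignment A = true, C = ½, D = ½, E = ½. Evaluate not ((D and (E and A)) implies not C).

E and A = ½ and true = ½
D and (E and A) = ½ and ½ = ½
not C = not ½ = ½
(D and (E and A)) implies not C = ½ implies ½ = true
not ((D and (E and A)) implies not C) = not true = false

false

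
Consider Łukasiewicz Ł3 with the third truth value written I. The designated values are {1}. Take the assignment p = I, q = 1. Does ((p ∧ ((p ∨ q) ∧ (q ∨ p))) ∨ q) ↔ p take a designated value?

p ∨ q = I ∨ 1 = 1
q ∨ p = 1 ∨ I = 1
(p ∨ q) ∧ (q ∨ p) = 1 ∧ 1 = 1
p ∧ ((p ∨ q) ∧ (q ∨ p)) = I ∧ 1 = I
(p ∧ ((p ∨ q) ∧ (q ∨ p))) ∨ q = I ∨ 1 = 1
((p ∧ ((p ∨ q) ∧ (q ∨ p))) ∨ q) ↔ p = 1 ↔ I = I  [1 − |1−½|]
I ∉ {1}.

No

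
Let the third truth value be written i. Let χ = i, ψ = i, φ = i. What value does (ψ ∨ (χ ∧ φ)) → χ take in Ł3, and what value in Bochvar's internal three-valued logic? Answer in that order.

In Ł3: χ ∧ φ = i ∧ i = i
ψ ∨ (χ ∧ φ) = i ∨ i = i
(ψ ∨ (χ ∧ φ)) → χ = i → i = 1  [min(1, 1−½+½)]
In Bochvar's internal three-valued logic: χ ∧ φ = i ∧ i = i
ψ ∨ (χ ∧ φ) = i ∨ i = i
(ψ ∨ (χ ∧ φ)) → χ = i → i = i  [any arg is the third value ⇒ result is the third value]
They differ because Ł3 and Bochvar's internal three-valued logic treat i differently under the binary connectives.

1; i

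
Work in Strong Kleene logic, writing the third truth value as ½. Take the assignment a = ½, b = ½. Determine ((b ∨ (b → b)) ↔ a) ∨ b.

½

b → b = ½ → ½ = ½  [¬½ ∨ ½]
b ∨ (b → b) = ½ ∨ ½ = ½
(b ∨ (b → b)) ↔ a = ½ ↔ ½ = ½
((b ∨ (b → b)) ↔ a) ∨ b = ½ ∨ ½ = ½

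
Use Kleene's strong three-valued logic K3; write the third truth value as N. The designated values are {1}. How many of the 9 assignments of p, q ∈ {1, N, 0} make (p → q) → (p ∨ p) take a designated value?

Designated under: (p=1, q=1); (p=1, q=N); (p=1, q=0).

3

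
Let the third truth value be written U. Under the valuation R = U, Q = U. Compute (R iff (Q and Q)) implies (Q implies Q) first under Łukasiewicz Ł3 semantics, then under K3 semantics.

In Łukasiewicz Ł3: Q and Q = U and U = U
R iff (Q and Q) = U iff U = True  [1 − |½−½|]
Q implies Q = U implies U = True
(R iff (Q and Q)) implies (Q implies Q) = True implies True = True
In K3: Q and Q = U and U = U
R iff (Q and Q) = U iff U = U
Q implies Q = U implies U = U
(R iff (Q and Q)) implies (Q implies Q) = U implies U = U
They differ because Łukasiewicz Ł3 and K3 treat U differently under implication.

True; U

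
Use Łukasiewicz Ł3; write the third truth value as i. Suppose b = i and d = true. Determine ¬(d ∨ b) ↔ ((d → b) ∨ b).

i

d ∨ b = true ∨ i = true
¬(d ∨ b) = ¬true = false
d → b = true → i = i  [min(1, 1−1+½)]
(d → b) ∨ b = i ∨ i = i
¬(d ∨ b) ↔ ((d → b) ∨ b) = false ↔ i = i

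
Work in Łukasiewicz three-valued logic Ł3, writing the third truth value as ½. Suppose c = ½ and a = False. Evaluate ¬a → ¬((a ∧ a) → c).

¬a = ¬False = True
a ∧ a = False ∧ False = False
(a ∧ a) → c = False → ½ = True  [min(1, 1−0+½)]
¬((a ∧ a) → c) = ¬True = False
¬a → ¬((a ∧ a) → c) = True → False = False

False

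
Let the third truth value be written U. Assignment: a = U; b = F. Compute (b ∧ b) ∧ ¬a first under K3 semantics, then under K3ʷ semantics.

In K3: b ∧ b = F ∧ F = F
¬a = ¬U = U
(b ∧ b) ∧ ¬a = F ∧ U = F
In K3ʷ: b ∧ b = F ∧ F = F
¬a = ¬U = U
(b ∧ b) ∧ ¬a = F ∧ U = U
They differ because K3 and K3ʷ treat U differently under the binary connectives.

F; U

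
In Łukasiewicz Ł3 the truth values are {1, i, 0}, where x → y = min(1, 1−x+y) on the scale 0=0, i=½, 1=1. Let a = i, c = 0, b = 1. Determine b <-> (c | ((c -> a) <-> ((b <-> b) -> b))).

1

c -> a = 0 -> i = 1
b <-> b = 1 <-> 1 = 1
(b <-> b) -> b = 1 -> 1 = 1
(c -> a) <-> ((b <-> b) -> b) = 1 <-> 1 = 1
c | ((c -> a) <-> ((b <-> b) -> b)) = 0 | 1 = 1
b <-> (c | ((c -> a) <-> ((b <-> b) -> b))) = 1 <-> 1 = 1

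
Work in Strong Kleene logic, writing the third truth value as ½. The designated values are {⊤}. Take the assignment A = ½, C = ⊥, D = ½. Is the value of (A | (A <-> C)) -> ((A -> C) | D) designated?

A <-> C = ½ <-> ⊥ = ½
A | (A <-> C) = ½ | ½ = ½
A -> C = ½ -> ⊥ = ½  [~½ | ⊥]
(A -> C) | D = ½ | ½ = ½
(A | (A <-> C)) -> ((A -> C) | D) = ½ -> ½ = ½
½ ∉ {⊤}.

No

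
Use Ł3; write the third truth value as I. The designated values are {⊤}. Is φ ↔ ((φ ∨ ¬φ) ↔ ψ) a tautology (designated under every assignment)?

No

Countermodel: φ=⊤, ψ=I gives I, which is not designated.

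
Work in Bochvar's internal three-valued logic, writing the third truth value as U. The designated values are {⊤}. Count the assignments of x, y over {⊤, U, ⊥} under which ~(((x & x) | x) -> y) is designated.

Designated under: (x=⊤, y=⊥).

1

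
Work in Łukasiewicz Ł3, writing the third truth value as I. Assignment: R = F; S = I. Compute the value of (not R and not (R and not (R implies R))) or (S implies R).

T

not R = not F = T
R implies R = F implies F = T
not (R implies R) = not T = F
R and not (R implies R) = F and F = F
not (R and not (R implies R)) = not F = T
not R and not (R and not (R implies R)) = T and T = T
S implies R = I implies F = I  [min(1, 1−½+0)]
(not R and not (R and not (R implies R))) or (S implies R) = T or I = T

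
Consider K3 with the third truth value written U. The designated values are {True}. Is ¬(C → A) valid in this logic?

Countermodel: C=True, A=True gives False, which is not designated.

No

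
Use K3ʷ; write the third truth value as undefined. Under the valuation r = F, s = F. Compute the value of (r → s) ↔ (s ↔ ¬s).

r → s = F → F = T
¬s = ¬F = T
s ↔ ¬s = F ↔ T = F
(r → s) ↔ (s ↔ ¬s) = T ↔ F = F

F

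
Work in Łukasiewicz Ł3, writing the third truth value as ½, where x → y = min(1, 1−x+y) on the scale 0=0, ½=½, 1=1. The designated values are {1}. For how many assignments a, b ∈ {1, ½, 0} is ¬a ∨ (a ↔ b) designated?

5

Of the 9 assignments, 5 give a value in {1}.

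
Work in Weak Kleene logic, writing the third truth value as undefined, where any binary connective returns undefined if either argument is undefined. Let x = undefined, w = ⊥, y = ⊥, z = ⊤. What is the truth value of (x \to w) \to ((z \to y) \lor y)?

undefined

x \to w = undefined \to ⊥ = undefined  [any arg is the third value ⇒ result is the third value]
z \to y = ⊤ \to ⊥ = ⊥
(z \to y) \lor y = ⊥ \lor ⊥ = ⊥
(x \to w) \to ((z \to y) \lor y) = undefined \to ⊥ = undefined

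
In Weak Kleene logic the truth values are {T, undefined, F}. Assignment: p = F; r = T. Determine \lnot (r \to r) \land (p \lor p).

F

r \to r = T \to T = T
\lnot (r \to r) = \lnot T = F
p \lor p = F \lor F = F
\lnot (r \to r) \land (p \lor p) = F \land F = F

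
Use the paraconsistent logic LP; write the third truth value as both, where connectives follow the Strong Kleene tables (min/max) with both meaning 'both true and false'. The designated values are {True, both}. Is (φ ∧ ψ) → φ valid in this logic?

Yes

Every assignment of φ, ψ over {True, both, False} gives a value in {True, both}.
In particular, with φ=both, ψ=both: (φ ∧ ψ) → φ = both.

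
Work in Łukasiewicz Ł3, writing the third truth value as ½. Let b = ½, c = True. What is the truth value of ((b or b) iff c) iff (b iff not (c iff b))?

½

b or b = ½ or ½ = ½
(b or b) iff c = ½ iff True = ½  [1 − |½−1|]
c iff b = True iff ½ = ½
not (c iff b) = not ½ = ½
b iff not (c iff b) = ½ iff ½ = True
((b or b) iff c) iff (b iff not (c iff b)) = ½ iff True = ½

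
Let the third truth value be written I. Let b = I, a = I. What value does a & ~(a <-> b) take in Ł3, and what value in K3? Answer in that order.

⊥; I

In Ł3: a <-> b = I <-> I = ⊤  [1 − |½−½|]
~(a <-> b) = ~⊤ = ⊥
a & ~(a <-> b) = I & ⊥ = ⊥
In K3: a <-> b = I <-> I = I
~(a <-> b) = ~I = I
a & ~(a <-> b) = I & I = I
They differ because Ł3 and K3 treat I differently under implication.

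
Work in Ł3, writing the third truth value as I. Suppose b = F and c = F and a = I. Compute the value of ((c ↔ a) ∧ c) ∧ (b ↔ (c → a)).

F

c ↔ a = F ↔ I = I  [1 − |0−½|]
(c ↔ a) ∧ c = I ∧ F = F
c → a = F → I = T
b ↔ (c → a) = F ↔ T = F
((c ↔ a) ∧ c) ∧ (b ↔ (c → a)) = F ∧ F = F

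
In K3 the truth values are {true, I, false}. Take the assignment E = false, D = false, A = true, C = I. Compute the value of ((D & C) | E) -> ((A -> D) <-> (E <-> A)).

D & C = false & I = false
(D & C) | E = false | false = false
A -> D = true -> false = false
E <-> A = false <-> true = false
(A -> D) <-> (E <-> A) = false <-> false = true
((D & C) | E) -> ((A -> D) <-> (E <-> A)) = false -> true = true

true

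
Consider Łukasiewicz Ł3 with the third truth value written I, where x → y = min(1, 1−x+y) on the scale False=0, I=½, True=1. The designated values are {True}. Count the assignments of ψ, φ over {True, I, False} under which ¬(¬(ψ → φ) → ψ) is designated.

Of the 9 assignments, 0 give a value in {True}.

0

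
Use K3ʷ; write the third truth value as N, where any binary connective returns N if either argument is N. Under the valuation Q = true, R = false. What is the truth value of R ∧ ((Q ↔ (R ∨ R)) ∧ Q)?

false

R ∨ R = false ∨ false = false
Q ↔ (R ∨ R) = true ↔ false = false
(Q ↔ (R ∨ R)) ∧ Q = false ∧ true = false
R ∧ ((Q ↔ (R ∨ R)) ∧ Q) = false ∧ false = false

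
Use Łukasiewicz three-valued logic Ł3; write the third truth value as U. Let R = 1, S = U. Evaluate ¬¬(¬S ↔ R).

¬S = ¬U = U
¬S ↔ R = U ↔ 1 = U  [1 − |½−1|]
¬(¬S ↔ R) = ¬U = U
¬¬(¬S ↔ R) = ¬U = U

U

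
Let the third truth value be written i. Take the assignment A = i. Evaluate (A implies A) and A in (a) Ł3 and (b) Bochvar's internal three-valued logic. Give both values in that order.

i; i

In Ł3: A implies A = i implies i = True  [min(1, 1−½+½)]
(A implies A) and A = True and i = i
In Bochvar's internal three-valued logic: A implies A = i implies i = i
(A implies A) and A = i and i = i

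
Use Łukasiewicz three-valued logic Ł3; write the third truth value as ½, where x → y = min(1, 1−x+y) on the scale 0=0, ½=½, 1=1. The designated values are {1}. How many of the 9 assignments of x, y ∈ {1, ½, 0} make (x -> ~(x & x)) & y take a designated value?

2

Designated under: (x=½, y=1); (x=0, y=1).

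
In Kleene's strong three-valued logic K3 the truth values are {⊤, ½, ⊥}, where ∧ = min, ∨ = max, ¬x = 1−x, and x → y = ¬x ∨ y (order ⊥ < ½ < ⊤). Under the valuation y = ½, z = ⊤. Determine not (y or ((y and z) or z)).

⊥

y and z = ½ and ⊤ = ½
(y and z) or z = ½ or ⊤ = ⊤
y or ((y and z) or z) = ½ or ⊤ = ⊤
not (y or ((y and z) or z)) = not ⊤ = ⊥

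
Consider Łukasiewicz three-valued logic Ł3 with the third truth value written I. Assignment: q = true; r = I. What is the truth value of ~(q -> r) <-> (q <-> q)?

I

q -> r = true -> I = I
~(q -> r) = ~I = I
q <-> q = true <-> true = true
~(q -> r) <-> (q <-> q) = I <-> true = I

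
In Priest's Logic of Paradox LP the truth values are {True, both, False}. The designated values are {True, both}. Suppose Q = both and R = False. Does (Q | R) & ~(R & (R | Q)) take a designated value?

Yes

Q | R = both | False = both
R | Q = False | both = both
R & (R | Q) = False & both = False
~(R & (R | Q)) = ~False = True
(Q | R) & ~(R & (R | Q)) = both & True = both
both ∈ {True, both}.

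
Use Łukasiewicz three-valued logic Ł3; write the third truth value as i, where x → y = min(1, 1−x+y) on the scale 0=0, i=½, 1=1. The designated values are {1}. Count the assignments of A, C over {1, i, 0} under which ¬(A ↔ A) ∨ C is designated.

3

Designated under: (A=1, C=1); (A=i, C=1); (A=0, C=1).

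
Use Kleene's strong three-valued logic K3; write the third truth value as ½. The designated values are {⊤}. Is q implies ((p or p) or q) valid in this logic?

Countermodel: q=½, p=½ gives ½, which is not designated.

No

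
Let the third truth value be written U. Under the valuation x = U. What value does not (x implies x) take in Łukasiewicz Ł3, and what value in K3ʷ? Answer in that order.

In Łukasiewicz Ł3: x implies x = U implies U = T  [min(1, 1−½+½)]
not (x implies x) = not T = F
In K3ʷ: x implies x = U implies U = U  [any arg is the third value ⇒ result is the third value]
not (x implies x) = not U = U
They differ because Łukasiewicz Ł3 and K3ʷ treat U differently under the binary connectives.

F; U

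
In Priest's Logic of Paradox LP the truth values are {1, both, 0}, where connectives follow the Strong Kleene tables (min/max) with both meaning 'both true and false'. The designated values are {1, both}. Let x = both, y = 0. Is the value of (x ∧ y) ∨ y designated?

No

x ∧ y = both ∧ 0 = 0
(x ∧ y) ∨ y = 0 ∨ 0 = 0
0 ∉ {1, both}.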